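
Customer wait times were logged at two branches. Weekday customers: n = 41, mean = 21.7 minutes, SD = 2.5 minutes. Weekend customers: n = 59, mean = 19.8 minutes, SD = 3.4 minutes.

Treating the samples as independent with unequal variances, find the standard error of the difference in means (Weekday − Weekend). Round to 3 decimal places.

0.590

SE₁ = s₁/√n₁ = 2.5/√41 = 0.3904; SE₂ = 3.4/√59 = 0.4426.
Independent samples, unequal variances: SE_diff = √(SE₁² + SE₂²) = √(0.15241216 + 0.19589476) = 0.5902.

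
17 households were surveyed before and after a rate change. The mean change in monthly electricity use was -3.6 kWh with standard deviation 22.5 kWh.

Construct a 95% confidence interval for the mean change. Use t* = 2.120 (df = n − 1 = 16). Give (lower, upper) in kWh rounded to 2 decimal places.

This is a matched-pairs design, so SE = s_d/√n = 22.5/√17 = 5.4571.
Margin = 2.120 × 5.4571 = 11.5691; the interval is -3.6 ± 11.5691 = (-15.17, 7.97).

(-15.17, 7.97)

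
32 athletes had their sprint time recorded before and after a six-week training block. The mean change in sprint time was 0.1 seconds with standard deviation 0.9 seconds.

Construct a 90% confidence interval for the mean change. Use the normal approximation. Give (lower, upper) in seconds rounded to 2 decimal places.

This is a matched-pairs design, so SE = s_d/√n = 0.9/√32 = 0.1591.
Margin = 1.645 × 0.1591 = 0.2617; the interval is 0.1 ± 0.2617 = (-0.16, 0.36).

(-0.16, 0.36)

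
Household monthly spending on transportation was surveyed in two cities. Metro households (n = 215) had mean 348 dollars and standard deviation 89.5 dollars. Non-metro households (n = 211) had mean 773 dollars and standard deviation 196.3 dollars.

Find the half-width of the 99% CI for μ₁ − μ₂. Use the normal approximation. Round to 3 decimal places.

38.198

Per-group SEs: s₁/√n₁ = 89.5/√215 = 6.1038, s₂/√n₂ = 196.3/√211 = 13.5138.
Unpooled SE of the difference: √(37.25637444 + 182.62279044) = 14.8283.
Margin of error = z* · SE = 2.576 × 14.8283 = 38.1977.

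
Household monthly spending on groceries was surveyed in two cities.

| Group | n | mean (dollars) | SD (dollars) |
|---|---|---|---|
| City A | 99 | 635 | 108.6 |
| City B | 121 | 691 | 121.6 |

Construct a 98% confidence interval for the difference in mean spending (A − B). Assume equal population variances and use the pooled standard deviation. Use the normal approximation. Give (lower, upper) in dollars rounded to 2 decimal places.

(-92.55, -19.45)

s_p = √[((n₁−1)s₁² + (n₂−1)s₂²)/(n₁+n₂−2)] = √[(98·108.6² + 120·121.6²)/218] = 115.9365.
SE = 115.9365·√(1/99 + 1/121) = 15.7116.
With z* = 2.326, margin = 2.326 × 15.7116 = 36.5452.
x̄₁ − x̄₂ = 635 − 691 = -56.0000; interval -56.0000 ± 36.5452 = (-92.55, -19.45).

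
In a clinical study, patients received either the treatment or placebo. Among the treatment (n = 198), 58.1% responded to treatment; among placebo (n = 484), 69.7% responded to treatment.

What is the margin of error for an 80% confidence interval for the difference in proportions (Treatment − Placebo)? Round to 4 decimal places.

0.0523

Each SE is √(p̂(1−p̂)/n): √(0.5810·0.4190/198) = 0.03506 and √(0.6970·0.3030/484) = 0.02089.
SE(p̂₁ − p̂₂) = √(SE₁² + SE₂²) = √(0.0012292036 + 0.0004363921) = 0.04081, since the two samples are independent.
At 80% confidence z* = 1.282; margin = 1.282 × 0.04081 = 0.05232.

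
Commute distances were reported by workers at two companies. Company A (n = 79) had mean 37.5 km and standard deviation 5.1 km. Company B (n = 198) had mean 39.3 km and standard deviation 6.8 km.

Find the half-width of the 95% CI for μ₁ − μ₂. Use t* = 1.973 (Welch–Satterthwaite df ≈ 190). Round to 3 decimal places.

Standard errors of each mean: 5.1/√79 = 0.5738 and 6.8/√198 = 0.4833.
SE(x̄₁ − x̄₂) = √(0.5738² + 0.4833²) = 0.7502 for independent samples with unequal variances.
With t* = 1.973, the margin is 1.973 × 0.7502 = 1.4801.

1.480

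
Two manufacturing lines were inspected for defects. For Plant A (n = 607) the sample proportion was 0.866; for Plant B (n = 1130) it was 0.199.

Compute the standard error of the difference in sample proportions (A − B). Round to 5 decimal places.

Each SE is √(p̂(1−p̂)/n): √(0.8660·0.1340/607) = 0.01383 and √(0.1990·0.8010/1130) = 0.01188.
SE(p̂₁ − p̂₂) = √(SE₁² + SE₂²) = √(0.0001912689 + 0.0001411344) = 0.01823, since the two samples are independent.

0.01823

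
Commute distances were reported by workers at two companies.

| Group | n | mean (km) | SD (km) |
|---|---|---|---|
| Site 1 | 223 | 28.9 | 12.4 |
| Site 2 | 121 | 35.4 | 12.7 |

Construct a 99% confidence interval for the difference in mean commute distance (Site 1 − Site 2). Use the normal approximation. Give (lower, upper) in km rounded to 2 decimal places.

(-10.16, -2.84)

Per-group SEs: s₁/√n₁ = 12.4/√223 = 0.8304, s₂/√n₂ = 12.7/√121 = 1.1545.
Unpooled SE of the difference: √(0.68956416 + 1.33287025) = 1.4221.
Margin of error = z* · SE = 2.576 × 1.4221 = 3.6633.
x̄₁ − x̄₂ = 28.9 − 35.4 = -6.5000.
CI: -6.5000 ± 3.6633 = (-10.16, -2.84).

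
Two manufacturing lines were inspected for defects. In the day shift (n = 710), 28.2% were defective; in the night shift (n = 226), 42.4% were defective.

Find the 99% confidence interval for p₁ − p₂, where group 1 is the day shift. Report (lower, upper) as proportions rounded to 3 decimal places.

SE₁ = √(p̂₁(1−p̂₁)/n₁) = √(0.2820·0.7180/710) = 0.01689; SE₂ = √(0.4240·0.5760/226) = 0.03287.
Independent samples: SE of the difference = √(SE₁² + SE₂²) = √(0.0002852721 + 0.0010804369) = 0.03696.
z* for 99% confidence is 2.576, so the margin of error is 2.576 × 0.03696 = 0.09521.
Point estimate p̂₁ − p̂₂ = 0.2820 − 0.4240 = -0.1420.
-0.1420 ± 0.09521 → (-0.237, -0.047).

(-0.237, -0.047)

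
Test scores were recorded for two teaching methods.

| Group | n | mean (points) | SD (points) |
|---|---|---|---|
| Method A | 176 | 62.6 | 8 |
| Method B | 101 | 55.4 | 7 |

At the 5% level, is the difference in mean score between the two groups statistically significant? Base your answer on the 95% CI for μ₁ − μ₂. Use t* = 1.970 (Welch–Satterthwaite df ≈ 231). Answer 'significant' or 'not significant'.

Standard errors of each mean: 8/√176 = 0.6030 and 7/√101 = 0.6965.
SE(x̄₁ − x̄₂) = √(0.6030² + 0.6965²) = 0.9213 for independent samples with unequal variances.
With t* = 1.970, the margin is 1.970 × 0.9213 = 1.8150.
x̄₁ − x̄₂ = 62.6 − 55.4 = 7.2000; the interval is 7.2000 ± 1.8150 = (5.3850, 9.0150).
The interval (5.3850, 9.0150) does not contain 0, so the difference is significant.

significant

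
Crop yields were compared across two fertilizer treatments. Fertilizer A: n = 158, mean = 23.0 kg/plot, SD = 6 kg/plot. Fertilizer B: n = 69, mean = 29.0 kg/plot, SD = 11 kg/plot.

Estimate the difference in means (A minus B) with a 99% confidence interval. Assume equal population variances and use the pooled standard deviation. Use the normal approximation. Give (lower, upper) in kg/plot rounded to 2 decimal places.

(-8.92, -3.08)

Pooled variance s_p² = [157·6² + 68·11²] / (158+69−2) = 61.6889, so s_p = 7.8542.
SE_diff = s_p·√(1/n₁ + 1/n₂) = 7.8542·√(1/158 + 1/69) = 1.1333.
z* = 2.576; margin = 2.576 × 1.1333 = 2.9194.
Difference = 23.0 − 29.0 = -6.0000.
-6.0000 ± 2.9194 → (-8.92, -3.08).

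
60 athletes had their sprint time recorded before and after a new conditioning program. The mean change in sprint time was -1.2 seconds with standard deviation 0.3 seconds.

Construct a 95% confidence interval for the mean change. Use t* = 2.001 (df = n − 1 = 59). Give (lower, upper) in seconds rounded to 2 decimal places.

(-1.28, -1.12)

Paired design: SE = s_d/√n = 0.3/√60 = 0.0387.
t* = 2.001; margin of error = 2.001 × 0.0387 = 0.0774.
-1.2 ± 0.0774 → (-1.28, -1.12).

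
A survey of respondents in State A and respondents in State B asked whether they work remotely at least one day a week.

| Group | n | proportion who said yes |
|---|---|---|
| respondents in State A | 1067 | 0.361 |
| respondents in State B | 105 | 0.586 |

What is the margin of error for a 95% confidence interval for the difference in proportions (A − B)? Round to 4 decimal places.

0.0985

The two standard errors are √(0.3610×0.6390/1067) = 0.01470 and √(0.5860×0.4140/105) = 0.04807.
Because the samples are independent, SE_diff = √(0.01470² + 0.04807²) = 0.05027.
Using z* = 1.960 for 95%, ME = 1.960 × 0.05027 = 0.09853.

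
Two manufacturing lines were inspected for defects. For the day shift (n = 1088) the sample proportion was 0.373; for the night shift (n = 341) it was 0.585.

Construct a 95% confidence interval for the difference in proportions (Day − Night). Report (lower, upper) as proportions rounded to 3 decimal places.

(-0.272, -0.152)

SE₁ = √(p̂₁(1−p̂₁)/n₁) = √(0.3730·0.6270/1088) = 0.01466; SE₂ = √(0.5850·0.4150/341) = 0.02668.
Independent samples: SE of the difference = √(SE₁² + SE₂²) = √(0.0002149156 + 0.0007118224) = 0.03044.
z* for 95% confidence is 1.960, so the margin of error is 1.960 × 0.03044 = 0.05966.
Point estimate p̂₁ − p̂₂ = 0.3730 − 0.5850 = -0.2120.
-0.2120 ± 0.05966 → (-0.272, -0.152).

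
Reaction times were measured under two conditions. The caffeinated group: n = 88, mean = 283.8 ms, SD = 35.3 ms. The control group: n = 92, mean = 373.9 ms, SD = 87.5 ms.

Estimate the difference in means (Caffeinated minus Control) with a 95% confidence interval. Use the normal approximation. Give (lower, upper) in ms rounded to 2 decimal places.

Standard errors of each mean: 35.3/√88 = 3.7630 and 87.5/√92 = 9.1225.
SE(x̄₁ − x̄₂) = √(3.7630² + 9.1225²) = 9.8681 for independent samples with unequal variances.
With z* = 1.960, the margin is 1.960 × 9.8681 = 19.3415.
x̄₁ − x̄₂ = 283.8 − 373.9 = -90.1000; the interval is -90.1000 ± 19.3415 = (-109.44, -70.76).

(-109.44, -70.76)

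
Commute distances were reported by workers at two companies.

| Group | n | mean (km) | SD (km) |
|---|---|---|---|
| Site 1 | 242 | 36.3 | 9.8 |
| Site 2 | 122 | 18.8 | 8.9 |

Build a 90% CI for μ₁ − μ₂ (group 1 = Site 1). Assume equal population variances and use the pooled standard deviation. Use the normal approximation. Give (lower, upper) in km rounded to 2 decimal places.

(15.76, 19.24)

Pooled variance s_p² = [241·9.8² + 121·8.9²] / (242+122−2) = 90.4145, so s_p = 9.5087.
SE_diff = s_p·√(1/n₁ + 1/n₂) = 9.5087·√(1/242 + 1/122) = 1.0558.
z* = 1.645; margin = 1.645 × 1.0558 = 1.7368.
Difference = 36.3 − 18.8 = 17.5000.
17.5000 ± 1.7368 → (15.76, 19.24).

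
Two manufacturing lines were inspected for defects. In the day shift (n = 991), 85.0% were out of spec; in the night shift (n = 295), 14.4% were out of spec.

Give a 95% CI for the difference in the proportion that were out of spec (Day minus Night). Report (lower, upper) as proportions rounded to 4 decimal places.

SE₁ = √(p̂₁(1−p̂₁)/n₁) = √(0.8500·0.1500/991) = 0.01134; SE₂ = √(0.1440·0.8560/295) = 0.02044.
Independent samples: SE of the difference = √(SE₁² + SE₂²) = √(0.0001285956 + 0.0004177936) = 0.02337.
z* for 95% confidence is 1.960, so the margin of error is 1.960 × 0.02337 = 0.04581.
Point estimate p̂₁ − p̂₂ = 0.8500 − 0.1440 = 0.7060.
0.7060 ± 0.04581 → (0.6602, 0.7518).

(0.6602, 0.7518)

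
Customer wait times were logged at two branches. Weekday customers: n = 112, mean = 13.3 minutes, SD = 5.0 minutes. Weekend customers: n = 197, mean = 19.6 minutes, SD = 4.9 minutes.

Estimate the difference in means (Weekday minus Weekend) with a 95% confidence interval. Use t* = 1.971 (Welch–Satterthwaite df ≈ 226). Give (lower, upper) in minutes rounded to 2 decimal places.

Standard errors of each mean: 5.0/√112 = 0.4725 and 4.9/√197 = 0.3491.
SE(x̄₁ − x̄₂) = √(0.4725² + 0.3491²) = 0.5875 for independent samples with unequal variances.
With t* = 1.971, the margin is 1.971 × 0.5875 = 1.1580.
x̄₁ − x̄₂ = 13.3 − 19.6 = -6.3000; the interval is -6.3000 ± 1.1580 = (-7.46, -5.14).

(-7.46, -5.14)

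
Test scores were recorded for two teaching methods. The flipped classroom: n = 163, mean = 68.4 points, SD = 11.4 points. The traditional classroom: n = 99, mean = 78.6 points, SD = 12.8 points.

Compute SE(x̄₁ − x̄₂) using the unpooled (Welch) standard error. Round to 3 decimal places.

1.566

Per-group SEs: s₁/√n₁ = 11.4/√163 = 0.8929, s₂/√n₂ = 12.8/√99 = 1.2864.
Unpooled SE of the difference: √(0.79727041 + 1.65482496) = 1.5659.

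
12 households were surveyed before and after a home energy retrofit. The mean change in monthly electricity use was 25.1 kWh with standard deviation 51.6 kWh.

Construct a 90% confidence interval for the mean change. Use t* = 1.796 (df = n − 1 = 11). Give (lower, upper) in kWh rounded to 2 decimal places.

(-1.65, 51.85)

Paired design: SE = s_d/√n = 51.6/√12 = 14.8956.
t* = 1.796; margin of error = 1.796 × 14.8956 = 26.7525.
25.1 ± 26.7525 → (-1.65, 51.85).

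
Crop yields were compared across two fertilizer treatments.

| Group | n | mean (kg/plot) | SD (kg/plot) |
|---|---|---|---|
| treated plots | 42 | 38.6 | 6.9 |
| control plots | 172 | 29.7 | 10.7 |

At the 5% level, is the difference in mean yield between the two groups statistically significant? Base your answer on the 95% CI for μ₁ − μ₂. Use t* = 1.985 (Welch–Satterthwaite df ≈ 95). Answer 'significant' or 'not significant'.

Per-group SEs: s₁/√n₁ = 6.9/√42 = 1.0647, s₂/√n₂ = 10.7/√172 = 0.8159.
Unpooled SE of the difference: √(1.13358609 + 0.66569281) = 1.3414.
Margin of error = t* · SE = 1.985 × 1.3414 = 2.6627.
x̄₁ − x̄₂ = 38.6 − 29.7 = 8.9000.
CI: 8.9000 ± 2.6627 = (6.2373, 11.5627).
The interval (6.2373, 11.5627) does not contain 0, so the difference is significant.

significant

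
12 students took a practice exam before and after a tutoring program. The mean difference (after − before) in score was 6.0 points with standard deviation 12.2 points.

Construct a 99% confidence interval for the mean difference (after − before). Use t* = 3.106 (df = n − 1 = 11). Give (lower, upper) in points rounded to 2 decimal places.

(-4.94, 16.94)

Paired design: SE = s_d/√n = 12.2/√12 = 3.5218.
t* = 3.106; margin of error = 3.106 × 3.5218 = 10.9387.
6.0 ± 10.9387 → (-4.94, 16.94).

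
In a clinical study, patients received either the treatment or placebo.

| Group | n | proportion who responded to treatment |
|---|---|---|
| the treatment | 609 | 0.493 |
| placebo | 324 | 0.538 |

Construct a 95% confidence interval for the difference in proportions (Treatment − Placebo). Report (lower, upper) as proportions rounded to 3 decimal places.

The two standard errors are √(0.4930×0.5070/609) = 0.02026 and √(0.5380×0.4620/324) = 0.02770.
Because the samples are independent, SE_diff = √(0.02026² + 0.02770²) = 0.03432.
Using z* = 1.960 for 95%, ME = 1.960 × 0.03432 = 0.06727.
p̂₁ − p̂₂ = -0.0450; interval -0.0450 ± 0.06727 gives (-0.112, 0.022).

(-0.112, 0.022)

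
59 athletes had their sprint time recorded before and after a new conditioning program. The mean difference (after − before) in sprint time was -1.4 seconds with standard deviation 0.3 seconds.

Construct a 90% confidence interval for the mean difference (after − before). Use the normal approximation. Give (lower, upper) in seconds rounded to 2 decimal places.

Paired design: SE = s_d/√n = 0.3/√59 = 0.0391.
z* = 1.645; margin of error = 1.645 × 0.0391 = 0.0643.
-1.4 ± 0.0643 → (-1.46, -1.34).

(-1.46, -1.34)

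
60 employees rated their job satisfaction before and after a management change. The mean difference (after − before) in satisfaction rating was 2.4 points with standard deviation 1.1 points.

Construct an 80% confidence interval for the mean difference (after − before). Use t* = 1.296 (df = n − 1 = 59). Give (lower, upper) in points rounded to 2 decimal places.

(2.22, 2.58)

Paired design: SE = s_d/√n = 1.1/√60 = 0.1420.
t* = 1.296; margin of error = 1.296 × 0.1420 = 0.1840.
2.4 ± 0.1840 → (2.22, 2.58).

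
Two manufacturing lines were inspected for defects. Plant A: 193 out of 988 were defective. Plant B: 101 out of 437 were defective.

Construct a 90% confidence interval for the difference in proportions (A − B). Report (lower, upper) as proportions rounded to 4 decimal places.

Sample proportions: 193/988 = 0.1953, 101/437 = 0.2311.
Each SE is √(p̂(1−p̂)/n): √(0.1953·0.8047/988) = 0.01261 and √(0.2311·0.7689/437) = 0.02016.
SE(p̂₁ − p̂₂) = √(SE₁² + SE₂²) = √(0.0001590121 + 0.0004064256) = 0.02378, since the two samples are independent.
At 90% confidence z* = 1.645; margin = 1.645 × 0.02378 = 0.03912.
The difference is 0.1953 − 0.2311 = -0.0358, so the interval is -0.0358 ± 0.03912 = (-0.0749, 0.0033).

(-0.0749, 0.0033)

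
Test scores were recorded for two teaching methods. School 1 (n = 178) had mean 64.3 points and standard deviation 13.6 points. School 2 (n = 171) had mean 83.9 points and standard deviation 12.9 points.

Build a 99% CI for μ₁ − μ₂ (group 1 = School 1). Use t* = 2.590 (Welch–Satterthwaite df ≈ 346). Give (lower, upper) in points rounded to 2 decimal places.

(-23.27, -15.93)

Standard errors of each mean: 13.6/√178 = 1.0194 and 12.9/√171 = 0.9865.
SE(x̄₁ − x̄₂) = √(1.0194² + 0.9865²) = 1.4186 for independent samples with unequal variances.
With t* = 2.590, the margin is 2.590 × 1.4186 = 3.6742.
x̄₁ − x̄₂ = 64.3 − 83.9 = -19.6000; the interval is -19.6000 ± 3.6742 = (-23.27, -15.93).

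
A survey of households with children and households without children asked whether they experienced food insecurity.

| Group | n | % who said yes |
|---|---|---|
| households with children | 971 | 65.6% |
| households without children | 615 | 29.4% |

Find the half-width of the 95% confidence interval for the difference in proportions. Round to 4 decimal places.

0.0468

The two standard errors are √(0.6560×0.3440/971) = 0.01524 and √(0.2940×0.7060/615) = 0.01837.
Because the samples are independent, SE_diff = √(0.01524² + 0.01837²) = 0.02387.
Using z* = 1.960 for 95%, ME = 1.960 × 0.02387 = 0.04679.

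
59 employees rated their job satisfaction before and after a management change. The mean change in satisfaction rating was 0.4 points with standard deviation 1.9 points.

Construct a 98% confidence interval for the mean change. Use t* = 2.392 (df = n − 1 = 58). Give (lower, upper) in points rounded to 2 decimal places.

This is a matched-pairs design, so SE = s_d/√n = 1.9/√59 = 0.2474.
Margin = 2.392 × 0.2474 = 0.5918; the interval is 0.4 ± 0.5918 = (-0.19, 0.99).

(-0.19, 0.99)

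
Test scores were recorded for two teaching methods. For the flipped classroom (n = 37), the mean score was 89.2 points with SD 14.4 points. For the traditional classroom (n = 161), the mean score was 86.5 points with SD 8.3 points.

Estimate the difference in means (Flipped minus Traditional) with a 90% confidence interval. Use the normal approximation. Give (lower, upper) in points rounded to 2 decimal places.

(-1.34, 6.74)

SE₁ = s₁/√n₁ = 14.4/√37 = 2.3673; SE₂ = 8.3/√161 = 0.6541.
Independent samples, unequal variances: SE_diff = √(SE₁² + SE₂²) = √(5.60410929 + 0.42784681) = 2.4560.
z* = 1.645, so margin of error = 1.645 × 2.4560 = 4.0401.
Difference in means = 89.2 − 86.5 = 2.7000.
2.7000 ± 4.0401 → (-1.34, 6.74).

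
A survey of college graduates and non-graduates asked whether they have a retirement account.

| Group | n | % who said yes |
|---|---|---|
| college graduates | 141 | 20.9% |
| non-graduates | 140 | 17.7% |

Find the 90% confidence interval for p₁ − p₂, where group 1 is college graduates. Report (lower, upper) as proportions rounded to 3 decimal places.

(-0.045, 0.109)

The two standard errors are √(0.2090×0.7910/141) = 0.03424 and √(0.1770×0.8230/140) = 0.03226.
Because the samples are independent, SE_diff = √(0.03424² + 0.03226²) = 0.04704.
Using z* = 1.645 for 90%, ME = 1.645 × 0.04704 = 0.07738.
p̂₁ − p̂₂ = 0.0320; interval 0.0320 ± 0.07738 gives (-0.045, 0.109).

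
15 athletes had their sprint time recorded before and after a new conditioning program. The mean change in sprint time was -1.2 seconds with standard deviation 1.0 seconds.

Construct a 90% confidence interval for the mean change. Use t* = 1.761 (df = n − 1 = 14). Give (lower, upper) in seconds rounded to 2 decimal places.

Paired design: SE = s_d/√n = 1.0/√15 = 0.2582.
t* = 1.761; margin of error = 1.761 × 0.2582 = 0.4547.
-1.2 ± 0.4547 → (-1.65, -0.75).

(-1.65, -0.75)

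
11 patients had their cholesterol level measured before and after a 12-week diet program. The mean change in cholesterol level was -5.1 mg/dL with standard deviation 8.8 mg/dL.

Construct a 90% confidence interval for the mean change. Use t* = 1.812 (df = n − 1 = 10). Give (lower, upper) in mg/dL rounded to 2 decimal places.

Paired design: SE = s_d/√n = 8.8/√11 = 2.6533.
t* = 1.812; margin of error = 1.812 × 2.6533 = 4.8078.
-5.1 ± 4.8078 → (-9.91, -0.29).

(-9.91, -0.29)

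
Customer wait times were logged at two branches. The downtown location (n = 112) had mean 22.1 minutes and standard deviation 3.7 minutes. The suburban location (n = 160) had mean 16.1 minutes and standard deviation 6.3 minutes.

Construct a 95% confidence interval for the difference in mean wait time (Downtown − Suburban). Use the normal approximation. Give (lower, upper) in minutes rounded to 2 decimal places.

(4.81, 7.19)

SE₁ = s₁/√n₁ = 3.7/√112 = 0.3496; SE₂ = 6.3/√160 = 0.4981.
Independent samples, unequal variances: SE_diff = √(SE₁² + SE₂²) = √(0.12222016 + 0.24810361) = 0.6085.
z* = 1.960, so margin of error = 1.960 × 0.6085 = 1.1927.
Difference in means = 22.1 − 16.1 = 6.0000.
6.0000 ± 1.1927 → (4.81, 7.19).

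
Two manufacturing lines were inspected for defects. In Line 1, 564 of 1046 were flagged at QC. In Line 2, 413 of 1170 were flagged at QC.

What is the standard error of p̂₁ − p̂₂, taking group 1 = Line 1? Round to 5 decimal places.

0.02080

Sample proportions: 564/1046 = 0.5392, 413/1170 = 0.3530.
Each SE is √(p̂(1−p̂)/n): √(0.5392·0.4608/1046) = 0.01541 and √(0.3530·0.6470/1170) = 0.01397.
SE(p̂₁ − p̂₂) = √(SE₁² + SE₂²) = √(0.0002374681 + 0.0001951609) = 0.02080, since the two samples are independent.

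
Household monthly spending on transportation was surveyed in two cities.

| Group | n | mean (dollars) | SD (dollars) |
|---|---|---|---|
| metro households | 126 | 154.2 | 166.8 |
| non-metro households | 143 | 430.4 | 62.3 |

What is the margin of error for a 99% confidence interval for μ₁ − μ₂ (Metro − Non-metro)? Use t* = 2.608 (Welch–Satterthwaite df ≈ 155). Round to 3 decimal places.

SE₁ = s₁/√n₁ = 166.8/√126 = 14.8597; SE₂ = 62.3/√143 = 5.2098.
Independent samples, unequal variances: SE_diff = √(SE₁² + SE₂²) = √(220.81068409 + 27.14201604) = 15.7465.
t* = 2.608, so margin of error = 2.608 × 15.7465 = 41.0669.

41.067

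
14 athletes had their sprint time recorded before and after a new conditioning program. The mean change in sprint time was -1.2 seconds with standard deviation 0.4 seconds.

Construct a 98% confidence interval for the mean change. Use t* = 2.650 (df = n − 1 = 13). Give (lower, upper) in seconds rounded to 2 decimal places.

Paired design: SE = s_d/√n = 0.4/√14 = 0.1069.
t* = 2.650; margin of error = 2.650 × 0.1069 = 0.2833.
-1.2 ± 0.2833 → (-1.48, -0.92).

(-1.48, -0.92)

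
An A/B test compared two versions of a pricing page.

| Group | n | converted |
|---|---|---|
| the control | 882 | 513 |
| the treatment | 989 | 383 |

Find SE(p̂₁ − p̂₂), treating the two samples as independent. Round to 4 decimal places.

p̂₁ = 513/882 = 0.5816 and p̂₂ = 383/989 = 0.3873.
SE₁ = √(p̂₁(1−p̂₁)/n₁) = √(0.5816·0.4184/882) = 0.01661; SE₂ = √(0.3873·0.6127/989) = 0.01549.
Independent samples: SE of the difference = √(SE₁² + SE₂²) = √(0.0002758921 + 0.0002399401) = 0.02271.

0.0227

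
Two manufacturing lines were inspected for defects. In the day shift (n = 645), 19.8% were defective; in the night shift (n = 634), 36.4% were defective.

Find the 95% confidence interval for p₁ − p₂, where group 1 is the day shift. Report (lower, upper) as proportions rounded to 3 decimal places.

(-0.214, -0.118)

SE₁ = √(p̂₁(1−p̂₁)/n₁) = √(0.1980·0.8020/645) = 0.01569; SE₂ = √(0.3640·0.6360/634) = 0.01911.
Independent samples: SE of the difference = √(SE₁² + SE₂²) = √(0.0002461761 + 0.0003651921) = 0.02473.
z* for 95% confidence is 1.960, so the margin of error is 1.960 × 0.02473 = 0.04847.
Point estimate p̂₁ − p̂₂ = 0.1980 − 0.3640 = -0.1660.
-0.1660 ± 0.04847 → (-0.214, -0.118).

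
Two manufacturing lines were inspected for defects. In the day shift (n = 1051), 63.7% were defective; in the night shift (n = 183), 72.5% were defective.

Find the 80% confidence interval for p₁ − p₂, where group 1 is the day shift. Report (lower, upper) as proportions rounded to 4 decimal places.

(-0.1344, -0.0416)

The two standard errors are √(0.6370×0.3630/1051) = 0.01483 and √(0.7250×0.2750/183) = 0.03301.
Because the samples are independent, SE_diff = √(0.01483² + 0.03301²) = 0.03619.
Using z* = 1.282 for 80%, ME = 1.282 × 0.03619 = 0.04640.
p̂₁ − p̂₂ = -0.0880; interval -0.0880 ± 0.04640 gives (-0.1344, -0.0416).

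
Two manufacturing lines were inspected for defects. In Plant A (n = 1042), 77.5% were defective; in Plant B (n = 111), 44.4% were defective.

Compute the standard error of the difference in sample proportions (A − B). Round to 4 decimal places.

SE₁ = √(p̂₁(1−p̂₁)/n₁) = √(0.7750·0.2250/1042) = 0.01294; SE₂ = √(0.4440·0.5560/111) = 0.04716.
Independent samples: SE of the difference = √(SE₁² + SE₂²) = √(0.0001674436 + 0.0022240656) = 0.04890.

0.0489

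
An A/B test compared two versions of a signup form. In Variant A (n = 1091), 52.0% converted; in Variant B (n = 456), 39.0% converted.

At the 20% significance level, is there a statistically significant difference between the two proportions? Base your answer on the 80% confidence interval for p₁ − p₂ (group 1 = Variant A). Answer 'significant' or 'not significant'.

SE₁ = √(p̂₁(1−p̂₁)/n₁) = √(0.5200·0.4800/1091) = 0.01513; SE₂ = √(0.3900·0.6100/456) = 0.02284.
Independent samples: SE of the difference = √(SE₁² + SE₂²) = √(0.0002289169 + 0.0005216656) = 0.02740.
z* for 80% confidence is 1.282, so the margin of error is 1.282 × 0.02740 = 0.03513.
Point estimate p̂₁ − p̂₂ = 0.5200 − 0.3900 = 0.1300.
0.1300 ± 0.03513 → (0.09487, 0.16513).
The interval (0.09487, 0.16513) does not contain 0, so the difference is significant.

significant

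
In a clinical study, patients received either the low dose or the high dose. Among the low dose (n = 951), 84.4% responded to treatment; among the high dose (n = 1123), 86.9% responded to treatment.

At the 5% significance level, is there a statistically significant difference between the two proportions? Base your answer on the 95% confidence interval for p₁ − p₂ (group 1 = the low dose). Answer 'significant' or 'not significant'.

SE₁ = √(p̂₁(1−p̂₁)/n₁) = √(0.8440·0.1560/951) = 0.01177; SE₂ = √(0.8690·0.1310/1123) = 0.01007.
Independent samples: SE of the difference = √(SE₁² + SE₂²) = √(0.0001385329 + 0.0001014049) = 0.01549.
z* for 95% confidence is 1.960, so the margin of error is 1.960 × 0.01549 = 0.03036.
Point estimate p̂₁ − p̂₂ = 0.8440 − 0.8690 = -0.0250.
-0.0250 ± 0.03036 → (-0.05536, 0.00536).
The interval (-0.05536, 0.00536) contains 0, so the difference is not significant.

not significant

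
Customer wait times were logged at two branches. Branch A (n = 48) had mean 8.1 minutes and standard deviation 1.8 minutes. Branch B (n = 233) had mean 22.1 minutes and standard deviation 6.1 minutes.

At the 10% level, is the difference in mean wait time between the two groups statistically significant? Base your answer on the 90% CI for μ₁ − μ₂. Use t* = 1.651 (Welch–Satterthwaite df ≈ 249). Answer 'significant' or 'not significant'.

significant

Per-group SEs: s₁/√n₁ = 1.8/√48 = 0.2598, s₂/√n₂ = 6.1/√233 = 0.3996.
Unpooled SE of the difference: √(0.06749604 + 0.15968016) = 0.4766.
Margin of error = t* · SE = 1.651 × 0.4766 = 0.7869.
x̄₁ − x̄₂ = 8.1 − 22.1 = -14.0000.
CI: -14.0000 ± 0.7869 = (-14.7869, -13.2131).
The interval (-14.7869, -13.2131) does not contain 0, so the difference is significant.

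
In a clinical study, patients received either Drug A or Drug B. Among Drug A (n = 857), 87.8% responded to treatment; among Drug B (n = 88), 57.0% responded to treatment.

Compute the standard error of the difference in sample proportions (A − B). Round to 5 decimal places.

Each SE is √(p̂(1−p̂)/n): √(0.8780·0.1220/857) = 0.01118 and √(0.5700·0.4300/88) = 0.05278.
SE(p̂₁ − p̂₂) = √(SE₁² + SE₂²) = √(0.0001249924 + 0.0027857284) = 0.05395, since the two samples are independent.

0.05395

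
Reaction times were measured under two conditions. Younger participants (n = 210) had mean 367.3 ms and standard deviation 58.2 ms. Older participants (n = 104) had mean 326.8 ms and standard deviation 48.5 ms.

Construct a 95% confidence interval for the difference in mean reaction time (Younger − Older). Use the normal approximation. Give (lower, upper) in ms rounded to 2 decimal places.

Standard errors of each mean: 58.2/√210 = 4.0162 and 48.5/√104 = 4.7558.
SE(x̄₁ − x̄₂) = √(4.0162² + 4.7558²) = 6.2247 for independent samples with unequal variances.
With z* = 1.960, the margin is 1.960 × 6.2247 = 12.2004.
x̄₁ − x̄₂ = 367.3 − 326.8 = 40.5000; the interval is 40.5000 ± 12.2004 = (28.30, 52.70).

(28.30, 52.70)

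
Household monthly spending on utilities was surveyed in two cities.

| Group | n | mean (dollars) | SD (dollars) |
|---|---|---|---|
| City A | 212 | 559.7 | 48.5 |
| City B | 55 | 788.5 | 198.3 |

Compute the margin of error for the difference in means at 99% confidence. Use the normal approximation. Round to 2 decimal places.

Standard errors of each mean: 48.5/√212 = 3.3310 and 198.3/√55 = 26.7388.
SE(x̄₁ − x̄₂) = √(3.3310² + 26.7388²) = 26.9455 for independent samples with unequal variances.
With z* = 2.576, the margin is 2.576 × 26.9455 = 69.4116.

69.41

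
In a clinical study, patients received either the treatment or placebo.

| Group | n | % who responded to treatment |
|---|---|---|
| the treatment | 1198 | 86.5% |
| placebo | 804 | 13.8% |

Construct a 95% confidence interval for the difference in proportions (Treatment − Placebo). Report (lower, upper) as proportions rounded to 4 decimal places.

(0.6963, 0.7577)

Each SE is √(p̂(1−p̂)/n): √(0.8650·0.1350/1198) = 0.00987 and √(0.1380·0.8620/804) = 0.01216.
SE(p̂₁ − p̂₂) = √(SE₁² + SE₂²) = √(0.0000974169 + 0.0001478656) = 0.01566, since the two samples are independent.
At 95% confidence z* = 1.960; margin = 1.960 × 0.01566 = 0.03069.
The difference is 0.8650 − 0.1380 = 0.7270, so the interval is 0.7270 ± 0.03069 = (0.6963, 0.7577).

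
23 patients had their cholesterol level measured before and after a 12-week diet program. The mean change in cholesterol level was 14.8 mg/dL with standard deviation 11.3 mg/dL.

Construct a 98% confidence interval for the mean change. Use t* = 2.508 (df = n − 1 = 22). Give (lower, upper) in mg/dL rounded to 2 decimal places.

(8.89, 20.71)

This is a matched-pairs design, so SE = s_d/√n = 11.3/√23 = 2.3562.
Margin = 2.508 × 2.3562 = 5.9093; the interval is 14.8 ± 5.9093 = (8.89, 20.71).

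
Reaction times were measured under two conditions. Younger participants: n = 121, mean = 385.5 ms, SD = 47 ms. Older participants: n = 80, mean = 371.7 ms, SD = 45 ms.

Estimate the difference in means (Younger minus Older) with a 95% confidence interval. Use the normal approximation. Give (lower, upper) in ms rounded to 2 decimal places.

(0.86, 26.74)

SE₁ = s₁/√n₁ = 47/√121 = 4.2727; SE₂ = 45/√80 = 5.0312.
Independent samples, unequal variances: SE_diff = √(SE₁² + SE₂²) = √(18.25596529 + 25.31297344) = 6.6007.
z* = 1.960, so margin of error = 1.960 × 6.6007 = 12.9374.
Difference in means = 385.5 − 371.7 = 13.8000.
13.8000 ± 12.9374 → (0.86, 26.74).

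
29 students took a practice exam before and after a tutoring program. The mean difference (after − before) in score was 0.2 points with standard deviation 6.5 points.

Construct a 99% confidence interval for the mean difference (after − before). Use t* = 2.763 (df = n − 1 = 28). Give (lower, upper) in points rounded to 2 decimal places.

(-3.13, 3.53)

Paired design: SE = s_d/√n = 6.5/√29 = 1.2070.
t* = 2.763; margin of error = 2.763 × 1.2070 = 3.3349.
0.2 ± 3.3349 → (-3.13, 3.53).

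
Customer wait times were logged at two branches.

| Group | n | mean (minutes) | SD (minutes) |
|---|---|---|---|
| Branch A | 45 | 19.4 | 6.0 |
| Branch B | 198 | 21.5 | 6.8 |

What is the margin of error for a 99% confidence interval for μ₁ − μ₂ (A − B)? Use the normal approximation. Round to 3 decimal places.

Standard errors of each mean: 6.0/√45 = 0.8944 and 6.8/√198 = 0.4833.
SE(x̄₁ − x̄₂) = √(0.8944² + 0.4833²) = 1.0166 for independent samples with unequal variances.
With z* = 2.576, the margin is 2.576 × 1.0166 = 2.6188.

2.619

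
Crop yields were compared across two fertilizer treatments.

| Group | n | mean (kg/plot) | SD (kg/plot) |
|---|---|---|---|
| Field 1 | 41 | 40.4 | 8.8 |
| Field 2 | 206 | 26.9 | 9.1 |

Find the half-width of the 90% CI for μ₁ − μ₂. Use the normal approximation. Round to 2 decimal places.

2.49

Per-group SEs: s₁/√n₁ = 8.8/√41 = 1.3743, s₂/√n₂ = 9.1/√206 = 0.6340.
Unpooled SE of the difference: √(1.88870049 + 0.401956) = 1.5135.
Margin of error = z* · SE = 1.645 × 1.5135 = 2.4897.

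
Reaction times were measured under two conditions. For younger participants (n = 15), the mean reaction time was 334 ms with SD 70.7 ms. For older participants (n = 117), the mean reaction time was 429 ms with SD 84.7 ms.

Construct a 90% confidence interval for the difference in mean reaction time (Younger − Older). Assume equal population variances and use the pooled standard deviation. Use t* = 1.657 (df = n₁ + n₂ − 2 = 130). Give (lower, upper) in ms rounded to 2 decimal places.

(-132.86, -57.14)

s_p = √[((n₁−1)s₁² + (n₂−1)s₂²)/(n₁+n₂−2)] = √[(14·70.7² + 116·84.7²)/130] = 83.3054.
SE = 83.3054·√(1/15 + 1/117) = 22.8466.
With t* = 1.657, margin = 1.657 × 22.8466 = 37.8568.
x̄₁ − x̄₂ = 334 − 429 = -95.0000; interval -95.0000 ± 37.8568 = (-132.86, -57.14).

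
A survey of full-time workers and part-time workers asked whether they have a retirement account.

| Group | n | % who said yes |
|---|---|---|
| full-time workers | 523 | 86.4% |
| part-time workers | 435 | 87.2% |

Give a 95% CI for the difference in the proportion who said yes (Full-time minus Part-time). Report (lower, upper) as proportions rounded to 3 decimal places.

SE₁ = √(p̂₁(1−p̂₁)/n₁) = √(0.8640·0.1360/523) = 0.01499; SE₂ = √(0.8720·0.1280/435) = 0.01602.
Independent samples: SE of the difference = √(SE₁² + SE₂²) = √(0.0002247001 + 0.0002566404) = 0.02194.
z* for 95% confidence is 1.960, so the margin of error is 1.960 × 0.02194 = 0.04300.
Point estimate p̂₁ − p̂₂ = 0.8640 − 0.8720 = -0.0080.
-0.0080 ± 0.04300 → (-0.051, 0.035).

(-0.051, 0.035)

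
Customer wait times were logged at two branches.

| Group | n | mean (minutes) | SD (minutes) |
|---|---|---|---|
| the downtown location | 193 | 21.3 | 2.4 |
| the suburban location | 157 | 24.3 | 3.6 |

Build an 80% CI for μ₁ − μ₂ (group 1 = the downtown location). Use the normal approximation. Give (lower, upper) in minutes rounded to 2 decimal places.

Standard errors of each mean: 2.4/√193 = 0.1728 and 3.6/√157 = 0.2873.
SE(x̄₁ − x̄₂) = √(0.1728² + 0.2873²) = 0.3353 for independent samples with unequal variances.
With z* = 1.282, the margin is 1.282 × 0.3353 = 0.4299.
x̄₁ − x̄₂ = 21.3 − 24.3 = -3.0000; the interval is -3.0000 ± 0.4299 = (-3.43, -2.57).

(-3.43, -2.57)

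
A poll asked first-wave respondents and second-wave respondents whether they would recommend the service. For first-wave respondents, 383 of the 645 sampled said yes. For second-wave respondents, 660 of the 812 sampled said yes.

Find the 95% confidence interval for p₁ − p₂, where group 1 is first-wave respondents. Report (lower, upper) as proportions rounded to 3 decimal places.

(-0.265, -0.173)

Sample proportions: 383/645 = 0.5938, 660/812 = 0.8128.
Each SE is √(p̂(1−p̂)/n): √(0.5938·0.4062/645) = 0.01934 and √(0.8128·0.1872/812) = 0.01369.
SE(p̂₁ − p̂₂) = √(SE₁² + SE₂²) = √(0.0003740356 + 0.0001874161) = 0.02369, since the two samples are independent.
At 95% confidence z* = 1.960; margin = 1.960 × 0.02369 = 0.04643.
The difference is 0.5938 − 0.8128 = -0.2190, so the interval is -0.2190 ± 0.04643 = (-0.265, -0.173).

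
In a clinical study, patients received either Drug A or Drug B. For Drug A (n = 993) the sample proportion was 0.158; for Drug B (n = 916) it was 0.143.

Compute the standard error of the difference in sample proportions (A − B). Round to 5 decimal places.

SE₁ = √(p̂₁(1−p̂₁)/n₁) = √(0.1580·0.8420/993) = 0.01157; SE₂ = √(0.1430·0.8570/916) = 0.01157.
Independent samples: SE of the difference = √(SE₁² + SE₂²) = √(0.0001338649 + 0.0001338649) = 0.01636.

0.01636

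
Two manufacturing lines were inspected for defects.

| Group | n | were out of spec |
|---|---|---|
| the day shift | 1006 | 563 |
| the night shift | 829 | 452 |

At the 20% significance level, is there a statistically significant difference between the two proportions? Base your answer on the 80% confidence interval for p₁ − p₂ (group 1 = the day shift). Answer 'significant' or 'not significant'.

not significant

p̂₁ = 563/1006 = 0.5596 and p̂₂ = 452/829 = 0.5452.
SE₁ = √(p̂₁(1−p̂₁)/n₁) = √(0.5596·0.4404/1006) = 0.01565; SE₂ = √(0.5452·0.4548/829) = 0.01729.
Independent samples: SE of the difference = √(SE₁² + SE₂²) = √(0.0002449225 + 0.0002989441) = 0.02332.
z* for 80% confidence is 1.282, so the margin of error is 1.282 × 0.02332 = 0.02990.
Point estimate p̂₁ − p̂₂ = 0.5596 − 0.5452 = 0.0144.
0.0144 ± 0.02990 → (-0.01550, 0.04430).
The interval (-0.01550, 0.04430) contains 0, so the difference is not significant.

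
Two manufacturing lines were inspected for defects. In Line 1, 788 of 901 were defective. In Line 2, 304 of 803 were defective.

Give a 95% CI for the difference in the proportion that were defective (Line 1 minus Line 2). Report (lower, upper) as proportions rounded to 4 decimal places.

(0.4561, 0.5359)

First, p̂₁ = 788/901 = 0.8746; p̂₂ = 304/803 = 0.3786.
The two standard errors are √(0.8746×0.1254/901) = 0.01103 and √(0.3786×0.6214/803) = 0.01712.
Because the samples are independent, SE_diff = √(0.01103² + 0.01712²) = 0.02037.
Using z* = 1.960 for 95%, ME = 1.960 × 0.02037 = 0.03993.
p̂₁ − p̂₂ = 0.4960; interval 0.4960 ± 0.03993 gives (0.4561, 0.5359).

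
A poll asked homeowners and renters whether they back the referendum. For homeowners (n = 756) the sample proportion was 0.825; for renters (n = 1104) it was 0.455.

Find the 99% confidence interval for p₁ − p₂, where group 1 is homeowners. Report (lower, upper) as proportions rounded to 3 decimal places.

SE₁ = √(p̂₁(1−p̂₁)/n₁) = √(0.8250·0.1750/756) = 0.01382; SE₂ = √(0.4550·0.5450/1104) = 0.01499.
Independent samples: SE of the difference = √(SE₁² + SE₂²) = √(0.0001909924 + 0.0002247001) = 0.02039.
z* for 99% confidence is 2.576, so the margin of error is 2.576 × 0.02039 = 0.05252.
Point estimate p̂₁ − p̂₂ = 0.8250 − 0.4550 = 0.3700.
0.3700 ± 0.05252 → (0.317, 0.423).

(0.317, 0.423)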